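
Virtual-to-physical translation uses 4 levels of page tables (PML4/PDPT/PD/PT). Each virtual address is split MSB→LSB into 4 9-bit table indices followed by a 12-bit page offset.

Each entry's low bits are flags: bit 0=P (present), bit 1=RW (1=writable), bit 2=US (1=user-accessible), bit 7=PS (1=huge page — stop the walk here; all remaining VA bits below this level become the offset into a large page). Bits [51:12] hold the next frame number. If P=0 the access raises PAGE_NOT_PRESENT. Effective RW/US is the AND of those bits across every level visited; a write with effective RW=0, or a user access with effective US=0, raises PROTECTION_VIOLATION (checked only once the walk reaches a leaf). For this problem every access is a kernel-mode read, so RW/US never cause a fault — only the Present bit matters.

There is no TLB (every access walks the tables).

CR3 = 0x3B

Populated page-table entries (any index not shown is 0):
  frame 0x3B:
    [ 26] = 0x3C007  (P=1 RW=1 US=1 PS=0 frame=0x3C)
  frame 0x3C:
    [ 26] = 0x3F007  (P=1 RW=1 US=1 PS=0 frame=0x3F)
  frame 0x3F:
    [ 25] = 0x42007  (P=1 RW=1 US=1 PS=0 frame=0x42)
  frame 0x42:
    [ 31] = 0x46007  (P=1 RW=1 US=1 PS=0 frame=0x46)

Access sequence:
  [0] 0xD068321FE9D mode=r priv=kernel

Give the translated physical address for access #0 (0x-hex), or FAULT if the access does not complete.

Per-access translation:
#0 VA=0xD068321FE9D (r,kernel):
  lvl0: tbl 0x3B, slot 26 ⇒ 0x3C007 (P1/RW1/US1/PS0)
  lvl1: tbl 0x3C, slot 26 ⇒ 0x3F007 (P1/RW1/US1/PS0)
  lvl2: tbl 0x3F, slot 25 ⇒ 0x42007 (P1/RW1/US1/PS0)
  lvl3: tbl 0x42, slot 31 ⇒ 0x46007 (P1/RW1/US1/PS0)
  → PA=0x46E9D  (4 entries read)

Access #0 PA: 0x46E9D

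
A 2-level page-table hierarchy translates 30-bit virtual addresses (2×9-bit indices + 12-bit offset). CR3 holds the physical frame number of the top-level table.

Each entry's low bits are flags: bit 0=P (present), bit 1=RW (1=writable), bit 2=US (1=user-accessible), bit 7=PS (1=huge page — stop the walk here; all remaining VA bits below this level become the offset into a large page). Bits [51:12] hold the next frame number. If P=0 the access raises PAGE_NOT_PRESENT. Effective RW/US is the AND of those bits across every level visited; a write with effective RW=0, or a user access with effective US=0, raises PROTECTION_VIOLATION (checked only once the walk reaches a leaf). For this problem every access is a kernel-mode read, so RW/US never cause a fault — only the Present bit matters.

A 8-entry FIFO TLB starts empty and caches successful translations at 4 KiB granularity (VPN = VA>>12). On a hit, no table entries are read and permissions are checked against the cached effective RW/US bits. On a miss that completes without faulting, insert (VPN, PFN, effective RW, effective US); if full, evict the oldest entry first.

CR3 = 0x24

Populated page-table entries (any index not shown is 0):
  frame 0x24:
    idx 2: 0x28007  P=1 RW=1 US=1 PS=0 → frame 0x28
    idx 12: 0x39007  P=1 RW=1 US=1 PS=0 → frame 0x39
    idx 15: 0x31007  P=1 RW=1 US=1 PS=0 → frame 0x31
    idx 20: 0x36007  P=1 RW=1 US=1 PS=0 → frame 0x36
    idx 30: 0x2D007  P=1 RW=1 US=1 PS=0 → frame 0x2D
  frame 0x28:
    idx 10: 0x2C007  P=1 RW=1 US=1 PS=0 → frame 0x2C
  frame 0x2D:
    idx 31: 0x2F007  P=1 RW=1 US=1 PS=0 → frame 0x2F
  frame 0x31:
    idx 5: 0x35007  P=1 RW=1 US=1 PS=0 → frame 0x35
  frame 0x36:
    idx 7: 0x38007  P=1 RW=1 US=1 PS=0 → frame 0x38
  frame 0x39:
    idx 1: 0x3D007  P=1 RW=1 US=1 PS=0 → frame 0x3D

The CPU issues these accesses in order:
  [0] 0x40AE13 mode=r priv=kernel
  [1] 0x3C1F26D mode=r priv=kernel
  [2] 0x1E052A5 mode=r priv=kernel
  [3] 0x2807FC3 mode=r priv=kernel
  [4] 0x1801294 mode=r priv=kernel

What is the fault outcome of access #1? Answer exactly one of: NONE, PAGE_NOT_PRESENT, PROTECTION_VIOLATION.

Walk each access:
#0 VA=0x40AE13 (r,kernel):
  lvl0: tbl 0x24, slot 2 ⇒ 0x28007 (P1/RW1/US1/PS0)
  lvl1: tbl 0x28, slot 10 ⇒ 0x2C007 (P1/RW1/US1/PS0)
  → PA=0x2CE13  (2 entries read)
#1 VA=0x3C1F26D (r,kernel):
  lvl0: tbl 0x24, slot 30 ⇒ 0x2D007 (P1/RW1/US1/PS0)
  lvl1: tbl 0x2D, slot 31 ⇒ 0x2F007 (P1/RW1/US1/PS0)
  → PA=0x2F26D  (2 entries read)
#2 VA=0x1E052A5 (r,kernel):
  lvl0: tbl 0x24, slot 15 ⇒ 0x31007 (P1/RW1/US1/PS0)
  lvl1: tbl 0x31, slot 5 ⇒ 0x35007 (P1/RW1/US1/PS0)
  → PA=0x352A5  (2 entries read)
#3 VA=0x2807FC3 (r,kernel):
  lvl0: tbl 0x24, slot 20 ⇒ 0x36007 (P1/RW1/US1/PS0)
  lvl1: tbl 0x36, slot 7 ⇒ 0x38007 (P1/RW1/US1/PS0)
  → PA=0x38FC3  (2 entries read)
#4 VA=0x1801294 (r,kernel):
  lvl0: tbl 0x24, slot 12 ⇒ 0x39007 (P1/RW1/US1/PS0)
  lvl1: tbl 0x39, slot 1 ⇒ 0x3D007 (P1/RW1/US1/PS0)
  → PA=0x3D294  (2 entries read)

Access #1 fault: NONE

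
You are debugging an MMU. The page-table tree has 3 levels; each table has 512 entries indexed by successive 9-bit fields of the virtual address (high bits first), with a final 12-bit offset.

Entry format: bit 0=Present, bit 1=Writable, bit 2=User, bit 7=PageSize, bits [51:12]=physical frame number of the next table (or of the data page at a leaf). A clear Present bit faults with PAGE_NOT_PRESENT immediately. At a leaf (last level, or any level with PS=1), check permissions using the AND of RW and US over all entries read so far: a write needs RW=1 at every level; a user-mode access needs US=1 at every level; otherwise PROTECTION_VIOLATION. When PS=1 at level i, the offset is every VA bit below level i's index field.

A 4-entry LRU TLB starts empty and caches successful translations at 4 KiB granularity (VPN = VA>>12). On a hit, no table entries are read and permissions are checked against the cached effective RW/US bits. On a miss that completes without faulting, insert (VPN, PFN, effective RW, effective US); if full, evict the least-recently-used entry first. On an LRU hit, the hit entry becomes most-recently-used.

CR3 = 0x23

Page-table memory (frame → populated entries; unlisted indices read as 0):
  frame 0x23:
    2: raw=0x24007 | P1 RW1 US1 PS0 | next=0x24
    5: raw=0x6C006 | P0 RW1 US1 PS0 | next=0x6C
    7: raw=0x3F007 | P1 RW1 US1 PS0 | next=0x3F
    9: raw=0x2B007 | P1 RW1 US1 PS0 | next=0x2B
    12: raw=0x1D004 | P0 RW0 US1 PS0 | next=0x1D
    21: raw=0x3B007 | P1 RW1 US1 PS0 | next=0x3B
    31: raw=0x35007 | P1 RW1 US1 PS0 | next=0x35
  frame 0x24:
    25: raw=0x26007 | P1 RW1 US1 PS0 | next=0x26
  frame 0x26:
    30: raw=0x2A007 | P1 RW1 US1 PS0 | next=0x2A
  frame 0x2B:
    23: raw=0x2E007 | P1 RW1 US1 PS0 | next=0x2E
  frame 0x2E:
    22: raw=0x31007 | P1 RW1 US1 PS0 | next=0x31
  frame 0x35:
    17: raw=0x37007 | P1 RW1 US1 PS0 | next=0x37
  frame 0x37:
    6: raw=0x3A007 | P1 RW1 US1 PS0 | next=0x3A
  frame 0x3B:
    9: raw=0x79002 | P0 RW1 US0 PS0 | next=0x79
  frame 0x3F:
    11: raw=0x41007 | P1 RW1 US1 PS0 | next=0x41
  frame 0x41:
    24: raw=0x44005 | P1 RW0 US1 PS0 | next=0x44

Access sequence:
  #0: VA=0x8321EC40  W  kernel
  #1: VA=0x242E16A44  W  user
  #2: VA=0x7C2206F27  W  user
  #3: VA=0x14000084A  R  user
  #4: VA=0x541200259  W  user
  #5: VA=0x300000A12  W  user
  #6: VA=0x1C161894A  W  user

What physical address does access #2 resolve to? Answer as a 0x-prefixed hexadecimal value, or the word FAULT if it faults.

Trace:
#0 VA=0x8321EC40 (w,kernel):
  lvl0: tbl 0x23, slot 2 ⇒ 0x24007 (P1/RW1/US1/PS0)
  lvl1: tbl 0x24, slot 25 ⇒ 0x26007 (P1/RW1/US1/PS0)
  lvl2: tbl 0x26, slot 30 ⇒ 0x2A007 (P1/RW1/US1/PS0)
  → PA=0x2AC40  (3 entries read)
#1 VA=0x242E16A44 (w,user):
  lvl0: tbl 0x23, slot 9 ⇒ 0x2B007 (P1/RW1/US1/PS0)
  lvl1: tbl 0x2B, slot 23 ⇒ 0x2E007 (P1/RW1/US1/PS0)
  lvl2: tbl 0x2E, slot 22 ⇒ 0x31007 (P1/RW1/US1/PS0)
  → PA=0x31A44  (3 entries read)
#2 VA=0x7C2206F27 (w,user):
  lvl0: tbl 0x23, slot 31 ⇒ 0x35007 (P1/RW1/US1/PS0)
  lvl1: tbl 0x35, slot 17 ⇒ 0x37007 (P1/RW1/US1/PS0)
  lvl2: tbl 0x37, slot 6 ⇒ 0x3A007 (P1/RW1/US1/PS0)
  → PA=0x3AF27  (3 entries read)
#3 VA=0x14000084A (r,user):
  lvl0: tbl 0x23, slot 5 ⇒ 0x6C006 (P0/RW1/US1/PS0)
  ⇒ fault: PAGE_NOT_PRESENT  — 1 lookups
#4 VA=0x541200259 (w,user):
  lvl0: tbl 0x23, slot 21 ⇒ 0x3B007 (P1/RW1/US1/PS0)
  lvl1: tbl 0x3B, slot 9 ⇒ 0x79002 (P0/RW1/US0/PS0)
  ⇒ fault: PAGE_NOT_PRESENT  — 2 lookups
#5 VA=0x300000A12 (w,user):
  lvl0: tbl 0x23, slot 12 ⇒ 0x1D004 (P0/RW0/US1/PS0)
  ⇒ fault: PAGE_NOT_PRESENT  — 1 lookups
#6 VA=0x1C161894A (w,user):
  lvl0: tbl 0x23, slot 7 ⇒ 0x3F007 (P1/RW1/US1/PS0)
  lvl1: tbl 0x3F, slot 11 ⇒ 0x41007 (P1/RW1/US1/PS0)
  lvl2: tbl 0x41, slot 24 ⇒ 0x44005 (P1/RW0/US1/PS0)
  ⇒ fault: PROTECTION_VIOLATION  — 3 lookups

Access #2 PA: 0x3AF27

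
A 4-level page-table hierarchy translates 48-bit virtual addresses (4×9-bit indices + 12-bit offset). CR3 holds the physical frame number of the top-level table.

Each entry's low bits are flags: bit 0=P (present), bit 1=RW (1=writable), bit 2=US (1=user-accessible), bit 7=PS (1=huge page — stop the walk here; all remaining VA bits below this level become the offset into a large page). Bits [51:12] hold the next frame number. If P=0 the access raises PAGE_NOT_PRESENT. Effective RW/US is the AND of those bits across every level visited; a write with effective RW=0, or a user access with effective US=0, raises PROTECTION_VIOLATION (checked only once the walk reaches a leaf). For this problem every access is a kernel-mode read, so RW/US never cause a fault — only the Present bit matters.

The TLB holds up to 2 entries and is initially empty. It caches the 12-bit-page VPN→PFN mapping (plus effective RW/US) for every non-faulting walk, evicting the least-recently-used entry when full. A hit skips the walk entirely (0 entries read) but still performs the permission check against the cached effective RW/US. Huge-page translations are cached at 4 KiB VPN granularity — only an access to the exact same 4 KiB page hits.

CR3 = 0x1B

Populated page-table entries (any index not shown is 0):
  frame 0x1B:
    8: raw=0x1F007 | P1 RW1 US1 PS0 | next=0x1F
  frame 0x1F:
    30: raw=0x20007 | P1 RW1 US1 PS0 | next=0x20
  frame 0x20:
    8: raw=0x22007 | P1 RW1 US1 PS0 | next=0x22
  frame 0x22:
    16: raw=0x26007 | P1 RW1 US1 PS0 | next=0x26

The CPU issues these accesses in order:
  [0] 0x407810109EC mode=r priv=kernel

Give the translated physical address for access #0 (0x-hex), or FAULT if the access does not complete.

Per-access translation:
#0 VA=0x407810109EC (r,kernel):
  [0] read 0x1B idx=8: raw=0x1F007 flags P=1 W=1 U=1 S=0
  [1] read 0x1F idx=30: raw=0x20007 flags P=1 W=1 U=1 S=0
  [2] read 0x20 idx=8: raw=0x22007 flags P=1 W=1 U=1 S=0
  [3] read 0x22 idx=16: raw=0x26007 flags P=1 W=1 U=1 S=0
  ✓ 0x269EC  — 4 lookups

Access #0 PA: 0x269EC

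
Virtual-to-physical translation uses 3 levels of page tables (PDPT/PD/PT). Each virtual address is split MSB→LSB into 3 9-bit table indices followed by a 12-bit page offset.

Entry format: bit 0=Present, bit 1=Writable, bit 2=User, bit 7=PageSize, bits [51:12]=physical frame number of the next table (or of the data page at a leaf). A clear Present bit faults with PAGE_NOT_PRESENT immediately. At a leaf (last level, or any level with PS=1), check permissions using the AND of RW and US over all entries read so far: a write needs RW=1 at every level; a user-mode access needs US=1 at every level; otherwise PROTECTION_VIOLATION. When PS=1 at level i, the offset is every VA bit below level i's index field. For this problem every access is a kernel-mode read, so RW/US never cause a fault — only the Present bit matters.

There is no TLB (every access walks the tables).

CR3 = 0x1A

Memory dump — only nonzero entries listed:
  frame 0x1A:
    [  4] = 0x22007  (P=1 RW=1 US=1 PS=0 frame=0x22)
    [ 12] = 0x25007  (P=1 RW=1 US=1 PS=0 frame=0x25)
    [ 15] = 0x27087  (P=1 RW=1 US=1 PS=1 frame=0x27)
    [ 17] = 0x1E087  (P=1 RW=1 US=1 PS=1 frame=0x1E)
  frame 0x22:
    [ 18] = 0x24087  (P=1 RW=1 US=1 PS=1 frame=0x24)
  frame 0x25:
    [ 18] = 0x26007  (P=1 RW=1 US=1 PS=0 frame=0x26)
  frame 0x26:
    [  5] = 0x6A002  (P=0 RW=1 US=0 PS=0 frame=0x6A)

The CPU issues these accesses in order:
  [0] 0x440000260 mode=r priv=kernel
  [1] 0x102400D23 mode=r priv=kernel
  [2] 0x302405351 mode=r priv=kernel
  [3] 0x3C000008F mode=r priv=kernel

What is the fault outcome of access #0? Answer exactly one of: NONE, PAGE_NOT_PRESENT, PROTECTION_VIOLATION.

Per-access translation:
#0 VA=0x440000260 (r,kernel):
  [0] read 0x1A idx=17: raw=0x1E087 flags P=1 W=1 U=1 S=1
  ✓ 0x1E260 (huge @L0)  — 1 lookups
#1 VA=0x102400D23 (r,kernel):
  [0] read 0x1A idx=4: raw=0x22007 flags P=1 W=1 U=1 S=0
  [1] read 0x22 idx=18: raw=0x24087 flags P=1 W=1 U=1 S=1
  ✓ 0x24D23 (huge @L1)  — 2 lookups
#2 VA=0x302405351 (r,kernel):
  [0] read 0x1A idx=12: raw=0x25007 flags P=1 W=1 U=1 S=0
  [1] read 0x25 idx=18: raw=0x26007 flags P=1 W=1 U=1 S=0
  [2] read 0x26 idx=5: raw=0x6A002 flags P=0 W=1 U=0 S=0
  ⇒ fault: PAGE_NOT_PRESENT  — 3 lookups
#3 VA=0x3C000008F (r,kernel):
  [0] read 0x1A idx=15: raw=0x27087 flags P=1 W=1 U=1 S=1
  ✓ 0x2708F (huge @L0)  — 1 lookups

Access #0 fault: NONE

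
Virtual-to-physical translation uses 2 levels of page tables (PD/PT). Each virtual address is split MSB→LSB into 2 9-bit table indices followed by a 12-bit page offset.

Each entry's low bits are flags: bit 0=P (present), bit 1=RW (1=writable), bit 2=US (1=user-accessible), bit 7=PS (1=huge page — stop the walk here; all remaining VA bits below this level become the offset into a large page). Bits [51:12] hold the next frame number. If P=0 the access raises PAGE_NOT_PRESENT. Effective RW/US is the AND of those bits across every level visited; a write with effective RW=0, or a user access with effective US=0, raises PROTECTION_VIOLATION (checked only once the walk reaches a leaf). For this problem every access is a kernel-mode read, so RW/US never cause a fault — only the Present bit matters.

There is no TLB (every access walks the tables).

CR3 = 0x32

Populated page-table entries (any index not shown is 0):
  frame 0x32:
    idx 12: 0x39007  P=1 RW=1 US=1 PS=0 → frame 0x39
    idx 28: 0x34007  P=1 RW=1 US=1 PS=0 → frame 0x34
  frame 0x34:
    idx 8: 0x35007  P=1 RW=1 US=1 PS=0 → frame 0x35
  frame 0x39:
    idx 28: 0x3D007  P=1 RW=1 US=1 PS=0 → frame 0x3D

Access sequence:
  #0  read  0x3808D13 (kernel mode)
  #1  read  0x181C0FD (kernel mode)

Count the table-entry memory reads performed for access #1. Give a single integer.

Per-access translation:
#0 VA=0x3808D13 (r,kernel):
  L0: frame=0x32 idx=28 entry=0x34007 [P=1 RW=1 US=1 PS=0]
  L1: frame=0x34 idx=8 entry=0x35007 [P=1 RW=1 US=1 PS=0]
  ⇒ phys 0x35D13  [2 reads]
#1 VA=0x181C0FD (r,kernel):
  L0: frame=0x32 idx=12 entry=0x39007 [P=1 RW=1 US=1 PS=0]
  L1: frame=0x39 idx=28 entry=0x3D007 [P=1 RW=1 US=1 PS=0]
  ⇒ phys 0x3D0FD  [2 reads]

Entries read for #1: 2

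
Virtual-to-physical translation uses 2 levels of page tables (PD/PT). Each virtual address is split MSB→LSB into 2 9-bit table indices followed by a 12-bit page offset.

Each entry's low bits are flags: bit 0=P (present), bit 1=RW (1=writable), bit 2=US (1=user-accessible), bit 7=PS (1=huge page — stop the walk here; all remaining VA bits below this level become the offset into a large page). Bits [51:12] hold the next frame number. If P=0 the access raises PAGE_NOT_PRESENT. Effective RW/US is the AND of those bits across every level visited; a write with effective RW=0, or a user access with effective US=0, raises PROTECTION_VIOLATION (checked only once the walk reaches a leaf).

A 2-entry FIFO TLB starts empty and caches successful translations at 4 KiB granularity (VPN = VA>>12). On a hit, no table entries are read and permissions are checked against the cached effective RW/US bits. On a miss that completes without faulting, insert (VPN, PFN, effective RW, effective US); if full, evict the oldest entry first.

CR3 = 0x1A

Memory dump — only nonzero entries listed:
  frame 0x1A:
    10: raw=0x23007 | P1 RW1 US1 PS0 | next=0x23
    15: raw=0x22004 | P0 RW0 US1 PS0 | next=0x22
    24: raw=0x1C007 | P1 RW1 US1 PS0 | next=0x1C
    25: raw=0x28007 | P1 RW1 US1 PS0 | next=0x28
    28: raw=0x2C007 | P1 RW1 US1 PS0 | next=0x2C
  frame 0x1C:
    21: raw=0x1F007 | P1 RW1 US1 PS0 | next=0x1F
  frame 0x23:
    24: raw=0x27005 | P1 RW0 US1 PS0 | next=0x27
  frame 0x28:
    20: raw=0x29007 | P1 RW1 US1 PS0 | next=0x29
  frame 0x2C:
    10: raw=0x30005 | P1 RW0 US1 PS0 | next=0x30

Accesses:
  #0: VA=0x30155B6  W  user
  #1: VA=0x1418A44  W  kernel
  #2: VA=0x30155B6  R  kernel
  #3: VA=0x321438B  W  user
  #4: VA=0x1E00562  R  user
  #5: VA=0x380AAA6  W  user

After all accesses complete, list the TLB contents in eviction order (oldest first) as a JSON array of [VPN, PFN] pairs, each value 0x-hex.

Walk each access:
#0 VA=0x30155B6 (w,user):
  [0] read 0x1A idx=24: raw=0x1C007 flags P=1 W=1 U=1 S=0
  [1] read 0x1C idx=21: raw=0x1F007 flags P=1 W=1 U=1 S=0
  → PA=0x1F5B6  (2 entries read)
#1 VA=0x1418A44 (w,kernel):
  [0] read 0x1A idx=10: raw=0x23007 flags P=1 W=1 U=1 S=0
  [1] read 0x23 idx=24: raw=0x27005 flags P=1 W=0 U=1 S=0
  ✗ PROTECTION_VIOLATION  [2 reads]
#2 VA=0x30155B6 (r,kernel):
  TLB hit vpn=0x3015 → PA=0x1F5B6
#3 VA=0x321438B (w,user):
  [0] read 0x1A idx=25: raw=0x28007 flags P=1 W=1 U=1 S=0
  [1] read 0x28 idx=20: raw=0x29007 flags P=1 W=1 U=1 S=0
  → PA=0x2938B  (2 entries read)
#4 VA=0x1E00562 (r,user):
  [0] read 0x1A idx=15: raw=0x22004 flags P=0 W=0 U=1 S=0
  ✗ PAGE_NOT_PRESENT  [1 reads]
#5 VA=0x380AAA6 (w,user):
  [0] read 0x1A idx=28: raw=0x2C007 flags P=1 W=1 U=1 S=0
  [1] read 0x2C idx=10: raw=0x30005 flags P=1 W=0 U=1 S=0
  ✗ PROTECTION_VIOLATION  [2 reads]

TLB: [["0x3015", "0x1F"], ["0x3214", "0x29"]]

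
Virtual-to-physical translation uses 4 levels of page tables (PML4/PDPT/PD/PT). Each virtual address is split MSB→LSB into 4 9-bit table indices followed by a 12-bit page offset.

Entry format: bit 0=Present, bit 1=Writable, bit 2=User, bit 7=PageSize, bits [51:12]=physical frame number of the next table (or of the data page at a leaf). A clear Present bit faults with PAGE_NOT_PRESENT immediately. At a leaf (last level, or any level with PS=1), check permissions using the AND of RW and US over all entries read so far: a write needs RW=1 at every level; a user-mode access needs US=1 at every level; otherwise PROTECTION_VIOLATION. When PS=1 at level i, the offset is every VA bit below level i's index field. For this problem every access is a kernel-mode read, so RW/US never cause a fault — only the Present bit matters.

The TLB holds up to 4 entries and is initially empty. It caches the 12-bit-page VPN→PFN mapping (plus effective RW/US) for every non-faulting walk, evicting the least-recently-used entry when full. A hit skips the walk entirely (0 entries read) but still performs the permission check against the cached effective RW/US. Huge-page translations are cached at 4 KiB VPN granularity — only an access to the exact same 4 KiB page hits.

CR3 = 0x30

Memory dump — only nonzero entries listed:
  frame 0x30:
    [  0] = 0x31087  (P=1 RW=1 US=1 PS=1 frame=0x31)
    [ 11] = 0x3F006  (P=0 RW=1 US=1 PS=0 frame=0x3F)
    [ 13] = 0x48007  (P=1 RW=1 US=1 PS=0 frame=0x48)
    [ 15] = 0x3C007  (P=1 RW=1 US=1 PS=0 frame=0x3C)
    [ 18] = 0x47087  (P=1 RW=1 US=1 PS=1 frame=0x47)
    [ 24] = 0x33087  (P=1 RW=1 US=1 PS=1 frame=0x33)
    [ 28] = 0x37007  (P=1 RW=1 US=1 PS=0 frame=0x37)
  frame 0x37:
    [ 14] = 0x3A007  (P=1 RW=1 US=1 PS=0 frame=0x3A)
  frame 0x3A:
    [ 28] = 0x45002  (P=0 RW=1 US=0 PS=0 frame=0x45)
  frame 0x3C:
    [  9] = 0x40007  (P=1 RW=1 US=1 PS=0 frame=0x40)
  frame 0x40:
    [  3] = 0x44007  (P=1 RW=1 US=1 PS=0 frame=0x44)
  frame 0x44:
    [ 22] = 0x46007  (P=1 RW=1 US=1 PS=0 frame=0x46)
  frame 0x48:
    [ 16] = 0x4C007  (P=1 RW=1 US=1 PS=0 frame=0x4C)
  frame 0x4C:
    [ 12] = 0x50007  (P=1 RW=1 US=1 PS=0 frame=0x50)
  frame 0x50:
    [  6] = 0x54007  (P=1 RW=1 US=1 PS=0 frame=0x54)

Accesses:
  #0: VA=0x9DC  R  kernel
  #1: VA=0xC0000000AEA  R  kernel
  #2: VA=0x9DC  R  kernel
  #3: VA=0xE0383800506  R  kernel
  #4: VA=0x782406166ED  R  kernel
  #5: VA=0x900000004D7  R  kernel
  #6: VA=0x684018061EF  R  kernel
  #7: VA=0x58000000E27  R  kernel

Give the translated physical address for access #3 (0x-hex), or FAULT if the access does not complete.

Trace:
#0 VA=0x9DC (r,kernel):
  L0 @0x30[0] → 0x31087  P=1,RW=1,US=1,PS=1
  ✓ 0x319DC (huge @L0)  — 1 lookups
#1 VA=0xC0000000AEA (r,kernel):
  L0 @0x30[24] → 0x33087  P=1,RW=1,US=1,PS=1
  ✓ 0x33AEA (huge @L0)  — 1 lookups
#2 VA=0x9DC (r,kernel):
  TLB hit vpn=0x0 → PA=0x319DC
#3 VA=0xE0383800506 (r,kernel):
  L0 @0x30[28] → 0x37007  P=1,RW=1,US=1,PS=0
  L1 @0x37[14] → 0x3A007  P=1,RW=1,US=1,PS=0
  L2 @0x3A[28] → 0x45002  P=0,RW=1,US=0,PS=0
  ⇒ fault: PAGE_NOT_PRESENT  — 3 lookups
#4 VA=0x782406166ED (r,kernel):
  L0 @0x30[15] → 0x3C007  P=1,RW=1,US=1,PS=0
  L1 @0x3C[9] → 0x40007  P=1,RW=1,US=1,PS=0
  L2 @0x40[3] → 0x44007  P=1,RW=1,US=1,PS=0
  L3 @0x44[22] → 0x46007  P=1,RW=1,US=1,PS=0
  ✓ 0x466ED  — 4 lookups
#5 VA=0x900000004D7 (r,kernel):
  L0 @0x30[18] → 0x47087  P=1,RW=1,US=1,PS=1
  ✓ 0x474D7 (huge @L0)  — 1 lookups
#6 VA=0x684018061EF (r,kernel):
  L0 @0x30[13] → 0x48007  P=1,RW=1,US=1,PS=0
  L1 @0x48[16] → 0x4C007  P=1,RW=1,US=1,PS=0
  L2 @0x4C[12] → 0x50007  P=1,RW=1,US=1,PS=0
  L3 @0x50[6] → 0x54007  P=1,RW=1,US=1,PS=0
  ✓ 0x541EF  — 4 lookups
#7 VA=0x58000000E27 (r,kernel):
  L0 @0x30[11] → 0x3F006  P=0,RW=1,US=1,PS=0
  ⇒ fault: PAGE_NOT_PRESENT  — 1 lookups

Access #3 PA: FAULT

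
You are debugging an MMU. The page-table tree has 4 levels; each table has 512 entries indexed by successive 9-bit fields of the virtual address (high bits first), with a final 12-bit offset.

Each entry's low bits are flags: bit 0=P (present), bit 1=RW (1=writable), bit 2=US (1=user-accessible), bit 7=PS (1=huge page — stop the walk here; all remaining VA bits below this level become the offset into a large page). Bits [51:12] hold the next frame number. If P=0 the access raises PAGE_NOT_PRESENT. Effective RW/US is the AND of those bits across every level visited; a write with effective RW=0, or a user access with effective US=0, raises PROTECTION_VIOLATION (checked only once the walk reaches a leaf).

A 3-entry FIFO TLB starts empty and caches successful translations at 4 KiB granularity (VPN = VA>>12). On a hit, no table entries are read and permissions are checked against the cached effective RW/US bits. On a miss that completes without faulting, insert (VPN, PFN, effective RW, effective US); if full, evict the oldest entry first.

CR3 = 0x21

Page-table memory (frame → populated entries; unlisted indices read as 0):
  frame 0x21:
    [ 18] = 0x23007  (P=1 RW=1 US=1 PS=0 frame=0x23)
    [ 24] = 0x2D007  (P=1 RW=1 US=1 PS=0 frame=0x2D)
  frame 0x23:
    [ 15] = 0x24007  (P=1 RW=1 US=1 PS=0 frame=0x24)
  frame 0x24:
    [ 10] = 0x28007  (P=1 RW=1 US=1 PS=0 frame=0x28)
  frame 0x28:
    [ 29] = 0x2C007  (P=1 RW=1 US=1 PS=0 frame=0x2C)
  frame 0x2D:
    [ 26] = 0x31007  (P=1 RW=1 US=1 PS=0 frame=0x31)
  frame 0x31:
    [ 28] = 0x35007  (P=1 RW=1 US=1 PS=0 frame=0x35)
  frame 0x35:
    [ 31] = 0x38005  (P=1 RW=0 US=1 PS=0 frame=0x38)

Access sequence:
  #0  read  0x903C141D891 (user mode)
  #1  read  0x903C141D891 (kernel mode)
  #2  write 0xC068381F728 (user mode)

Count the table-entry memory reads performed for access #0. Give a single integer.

Walk each access:
#0 VA=0x903C141D891 (r,user):
  L0: frame=0x21 idx=18 entry=0x23007 [P=1 RW=1 US=1 PS=0]
  L1: frame=0x23 idx=15 entry=0x24007 [P=1 RW=1 US=1 PS=0]
  L2: frame=0x24 idx=10 entry=0x28007 [P=1 RW=1 US=1 PS=0]
  L3: frame=0x28 idx=29 entry=0x2C007 [P=1 RW=1 US=1 PS=0]
  ✓ 0x2C891  — 4 lookups
#1 VA=0x903C141D891 (r,kernel):
  TLB hit vpn=0x903C141D → PA=0x2C891
#2 VA=0xC068381F728 (w,user):
  L0: frame=0x21 idx=24 entry=0x2D007 [P=1 RW=1 US=1 PS=0]
  L1: frame=0x2D idx=26 entry=0x31007 [P=1 RW=1 US=1 PS=0]
  L2: frame=0x31 idx=28 entry=0x35007 [P=1 RW=1 US=1 PS=0]
  L3: frame=0x35 idx=31 entry=0x38005 [P=1 RW=0 US=1 PS=0]
  ✗ PROTECTION_VIOLATION  [4 reads]

Entries read for #0: 4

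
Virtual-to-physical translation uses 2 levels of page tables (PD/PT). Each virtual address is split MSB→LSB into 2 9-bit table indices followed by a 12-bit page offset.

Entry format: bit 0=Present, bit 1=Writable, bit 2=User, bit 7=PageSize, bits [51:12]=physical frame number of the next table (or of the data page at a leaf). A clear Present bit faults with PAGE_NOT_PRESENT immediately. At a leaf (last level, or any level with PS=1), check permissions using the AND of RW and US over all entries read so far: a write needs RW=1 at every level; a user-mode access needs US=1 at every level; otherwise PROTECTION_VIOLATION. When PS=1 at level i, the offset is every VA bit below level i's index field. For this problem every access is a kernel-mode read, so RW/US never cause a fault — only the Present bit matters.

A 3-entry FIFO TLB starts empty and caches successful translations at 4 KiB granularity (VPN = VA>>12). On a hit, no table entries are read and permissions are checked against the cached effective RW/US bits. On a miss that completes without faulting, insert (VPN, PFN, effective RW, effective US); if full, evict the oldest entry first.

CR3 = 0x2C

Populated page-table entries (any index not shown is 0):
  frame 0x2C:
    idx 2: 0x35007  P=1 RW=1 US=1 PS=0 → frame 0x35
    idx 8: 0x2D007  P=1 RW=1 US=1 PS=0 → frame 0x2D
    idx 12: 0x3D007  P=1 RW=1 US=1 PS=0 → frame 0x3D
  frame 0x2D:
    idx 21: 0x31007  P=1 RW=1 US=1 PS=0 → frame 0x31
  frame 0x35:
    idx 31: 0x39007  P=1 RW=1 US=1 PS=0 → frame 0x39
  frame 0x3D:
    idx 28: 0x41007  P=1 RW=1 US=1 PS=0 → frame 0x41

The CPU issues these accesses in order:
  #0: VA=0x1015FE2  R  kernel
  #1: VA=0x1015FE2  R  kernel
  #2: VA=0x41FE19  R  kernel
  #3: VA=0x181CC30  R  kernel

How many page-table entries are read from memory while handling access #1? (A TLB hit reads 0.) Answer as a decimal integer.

Walk each access:
#0 VA=0x1015FE2 (r,kernel):
  lvl0: tbl 0x2C, slot 8 ⇒ 0x2D007 (P1/RW1/US1/PS0)
  lvl1: tbl 0x2D, slot 21 ⇒ 0x31007 (P1/RW1/US1/PS0)
  ⇒ phys 0x31FE2  [2 reads]
#1 VA=0x1015FE2 (r,kernel):
  TLB hit vpn=0x1015 → PA=0x31FE2
#2 VA=0x41FE19 (r,kernel):
  lvl0: tbl 0x2C, slot 2 ⇒ 0x35007 (P1/RW1/US1/PS0)
  lvl1: tbl 0x35, slot 31 ⇒ 0x39007 (P1/RW1/US1/PS0)
  ⇒ phys 0x39E19  [2 reads]
#3 VA=0x181CC30 (r,kernel):
  lvl0: tbl 0x2C, slot 12 ⇒ 0x3D007 (P1/RW1/US1/PS0)
  lvl1: tbl 0x3D, slot 28 ⇒ 0x41007 (P1/RW1/US1/PS0)
  ⇒ phys 0x41C30  [2 reads]

Entries read for #1: 0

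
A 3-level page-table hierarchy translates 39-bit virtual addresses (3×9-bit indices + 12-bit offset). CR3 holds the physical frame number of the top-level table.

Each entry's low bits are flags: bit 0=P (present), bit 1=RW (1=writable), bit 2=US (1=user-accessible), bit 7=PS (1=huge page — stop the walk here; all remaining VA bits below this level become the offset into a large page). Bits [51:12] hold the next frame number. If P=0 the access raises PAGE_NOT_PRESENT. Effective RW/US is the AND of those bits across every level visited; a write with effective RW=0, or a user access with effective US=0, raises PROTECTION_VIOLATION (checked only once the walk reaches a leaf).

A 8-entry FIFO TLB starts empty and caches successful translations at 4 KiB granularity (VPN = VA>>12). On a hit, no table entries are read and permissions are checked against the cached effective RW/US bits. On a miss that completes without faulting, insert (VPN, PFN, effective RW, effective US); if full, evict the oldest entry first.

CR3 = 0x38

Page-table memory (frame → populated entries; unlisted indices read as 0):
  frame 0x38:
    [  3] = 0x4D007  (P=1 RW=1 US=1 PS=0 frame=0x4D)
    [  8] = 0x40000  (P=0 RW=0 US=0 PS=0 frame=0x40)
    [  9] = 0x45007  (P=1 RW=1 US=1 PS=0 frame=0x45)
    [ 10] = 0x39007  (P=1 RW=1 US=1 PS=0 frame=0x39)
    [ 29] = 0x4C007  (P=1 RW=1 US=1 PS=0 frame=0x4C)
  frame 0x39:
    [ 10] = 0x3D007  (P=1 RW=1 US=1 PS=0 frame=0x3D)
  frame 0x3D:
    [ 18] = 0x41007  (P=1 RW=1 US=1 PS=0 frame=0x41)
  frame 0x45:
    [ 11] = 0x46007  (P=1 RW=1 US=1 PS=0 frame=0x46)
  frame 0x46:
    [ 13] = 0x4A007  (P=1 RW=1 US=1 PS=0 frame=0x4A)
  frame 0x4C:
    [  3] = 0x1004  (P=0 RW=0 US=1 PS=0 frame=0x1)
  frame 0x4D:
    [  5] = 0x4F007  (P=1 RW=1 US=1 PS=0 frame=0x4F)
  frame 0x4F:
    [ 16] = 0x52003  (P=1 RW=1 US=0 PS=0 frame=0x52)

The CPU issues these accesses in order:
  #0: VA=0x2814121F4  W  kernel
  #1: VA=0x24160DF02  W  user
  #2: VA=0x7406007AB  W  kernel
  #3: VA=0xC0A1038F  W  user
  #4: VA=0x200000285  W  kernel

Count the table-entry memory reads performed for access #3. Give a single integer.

Per-access translation:
#0 VA=0x2814121F4 (w,kernel):
  L0 @0x38[10] → 0x39007  P=1,RW=1,US=1,PS=0
  L1 @0x39[10] → 0x3D007  P=1,RW=1,US=1,PS=0
  L2 @0x3D[18] → 0x41007  P=1,RW=1,US=1,PS=0
  ⇒ phys 0x411F4  [3 reads]
#1 VA=0x24160DF02 (w,user):
  L0 @0x38[9] → 0x45007  P=1,RW=1,US=1,PS=0
  L1 @0x45[11] → 0x46007  P=1,RW=1,US=1,PS=0
  L2 @0x46[13] → 0x4A007  P=1,RW=1,US=1,PS=0
  ⇒ phys 0x4AF02  [3 reads]
#2 VA=0x7406007AB (w,kernel):
  L0 @0x38[29] → 0x4C007  P=1,RW=1,US=1,PS=0
  L1 @0x4C[3] → 0x1004  P=0,RW=0,US=1,PS=0
  ✗ PAGE_NOT_PRESENT  [2 reads]
#3 VA=0xC0A1038F (w,user):
  L0 @0x38[3] → 0x4D007  P=1,RW=1,US=1,PS=0
  L1 @0x4D[5] → 0x4F007  P=1,RW=1,US=1,PS=0
  L2 @0x4F[16] → 0x52003  P=1,RW=1,US=0,PS=0
  ✗ PROTECTION_VIOLATION  [3 reads]
#4 VA=0x200000285 (w,kernel):
  L0 @0x38[8] → 0x40000  P=0,RW=0,US=0,PS=0
  ✗ PAGE_NOT_PRESENT  [1 reads]

Entries read for #3: 3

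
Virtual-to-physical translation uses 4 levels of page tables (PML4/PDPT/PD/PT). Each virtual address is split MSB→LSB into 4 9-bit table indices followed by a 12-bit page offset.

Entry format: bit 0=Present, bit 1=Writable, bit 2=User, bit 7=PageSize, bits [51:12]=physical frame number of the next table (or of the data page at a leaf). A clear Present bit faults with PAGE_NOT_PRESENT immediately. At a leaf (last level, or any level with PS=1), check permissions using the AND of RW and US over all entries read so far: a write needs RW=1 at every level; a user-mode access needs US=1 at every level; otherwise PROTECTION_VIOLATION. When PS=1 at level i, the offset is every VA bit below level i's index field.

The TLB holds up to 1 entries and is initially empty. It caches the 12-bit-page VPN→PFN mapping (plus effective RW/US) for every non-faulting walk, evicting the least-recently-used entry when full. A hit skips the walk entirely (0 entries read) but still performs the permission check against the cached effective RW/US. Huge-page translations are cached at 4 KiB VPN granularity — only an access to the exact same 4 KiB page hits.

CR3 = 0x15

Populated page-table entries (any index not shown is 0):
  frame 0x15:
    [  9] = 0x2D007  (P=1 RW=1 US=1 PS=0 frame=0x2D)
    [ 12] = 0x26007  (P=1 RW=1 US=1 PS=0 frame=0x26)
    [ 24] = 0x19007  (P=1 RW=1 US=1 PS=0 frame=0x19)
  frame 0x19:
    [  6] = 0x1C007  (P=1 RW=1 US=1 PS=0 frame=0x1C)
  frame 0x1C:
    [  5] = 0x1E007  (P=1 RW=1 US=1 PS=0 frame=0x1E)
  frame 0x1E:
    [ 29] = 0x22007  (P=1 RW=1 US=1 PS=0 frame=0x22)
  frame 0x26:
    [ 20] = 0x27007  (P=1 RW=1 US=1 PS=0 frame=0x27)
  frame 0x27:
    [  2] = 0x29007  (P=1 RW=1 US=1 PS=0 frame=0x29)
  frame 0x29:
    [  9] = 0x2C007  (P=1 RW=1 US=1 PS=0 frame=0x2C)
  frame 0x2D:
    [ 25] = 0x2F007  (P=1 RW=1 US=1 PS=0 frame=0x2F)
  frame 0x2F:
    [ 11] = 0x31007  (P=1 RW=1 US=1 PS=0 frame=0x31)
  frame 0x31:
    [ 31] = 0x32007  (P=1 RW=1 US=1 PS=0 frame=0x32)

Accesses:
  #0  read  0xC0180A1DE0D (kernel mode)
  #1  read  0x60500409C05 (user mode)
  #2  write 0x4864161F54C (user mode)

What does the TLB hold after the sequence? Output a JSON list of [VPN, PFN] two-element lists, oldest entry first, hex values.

Per-access translation:
#0 VA=0xC0180A1DE0D (r,kernel):
  L0 @0x15[24] → 0x19007  P=1,RW=1,US=1,PS=0
  L1 @0x19[6] → 0x1C007  P=1,RW=1,US=1,PS=0
  L2 @0x1C[5] → 0x1E007  P=1,RW=1,US=1,PS=0
  L3 @0x1E[29] → 0x22007  P=1,RW=1,US=1,PS=0
  → PA=0x22E0D  (4 entries read)
#1 VA=0x60500409C05 (r,user):
  L0 @0x15[12] → 0x26007  P=1,RW=1,US=1,PS=0
  L1 @0x26[20] → 0x27007  P=1,RW=1,US=1,PS=0
  L2 @0x27[2] → 0x29007  P=1,RW=1,US=1,PS=0
  L3 @0x29[9] → 0x2C007  P=1,RW=1,US=1,PS=0
  → PA=0x2CC05  (4 entries read)
#2 VA=0x4864161F54C (w,user):
  L0 @0x15[9] → 0x2D007  P=1,RW=1,US=1,PS=0
  L1 @0x2D[25] → 0x2F007  P=1,RW=1,US=1,PS=0
  L2 @0x2F[11] → 0x31007  P=1,RW=1,US=1,PS=0
  L3 @0x31[31] → 0x32007  P=1,RW=1,US=1,PS=0
  → PA=0x3254C  (4 entries read)

TLB: [["0x4864161F", "0x32"]]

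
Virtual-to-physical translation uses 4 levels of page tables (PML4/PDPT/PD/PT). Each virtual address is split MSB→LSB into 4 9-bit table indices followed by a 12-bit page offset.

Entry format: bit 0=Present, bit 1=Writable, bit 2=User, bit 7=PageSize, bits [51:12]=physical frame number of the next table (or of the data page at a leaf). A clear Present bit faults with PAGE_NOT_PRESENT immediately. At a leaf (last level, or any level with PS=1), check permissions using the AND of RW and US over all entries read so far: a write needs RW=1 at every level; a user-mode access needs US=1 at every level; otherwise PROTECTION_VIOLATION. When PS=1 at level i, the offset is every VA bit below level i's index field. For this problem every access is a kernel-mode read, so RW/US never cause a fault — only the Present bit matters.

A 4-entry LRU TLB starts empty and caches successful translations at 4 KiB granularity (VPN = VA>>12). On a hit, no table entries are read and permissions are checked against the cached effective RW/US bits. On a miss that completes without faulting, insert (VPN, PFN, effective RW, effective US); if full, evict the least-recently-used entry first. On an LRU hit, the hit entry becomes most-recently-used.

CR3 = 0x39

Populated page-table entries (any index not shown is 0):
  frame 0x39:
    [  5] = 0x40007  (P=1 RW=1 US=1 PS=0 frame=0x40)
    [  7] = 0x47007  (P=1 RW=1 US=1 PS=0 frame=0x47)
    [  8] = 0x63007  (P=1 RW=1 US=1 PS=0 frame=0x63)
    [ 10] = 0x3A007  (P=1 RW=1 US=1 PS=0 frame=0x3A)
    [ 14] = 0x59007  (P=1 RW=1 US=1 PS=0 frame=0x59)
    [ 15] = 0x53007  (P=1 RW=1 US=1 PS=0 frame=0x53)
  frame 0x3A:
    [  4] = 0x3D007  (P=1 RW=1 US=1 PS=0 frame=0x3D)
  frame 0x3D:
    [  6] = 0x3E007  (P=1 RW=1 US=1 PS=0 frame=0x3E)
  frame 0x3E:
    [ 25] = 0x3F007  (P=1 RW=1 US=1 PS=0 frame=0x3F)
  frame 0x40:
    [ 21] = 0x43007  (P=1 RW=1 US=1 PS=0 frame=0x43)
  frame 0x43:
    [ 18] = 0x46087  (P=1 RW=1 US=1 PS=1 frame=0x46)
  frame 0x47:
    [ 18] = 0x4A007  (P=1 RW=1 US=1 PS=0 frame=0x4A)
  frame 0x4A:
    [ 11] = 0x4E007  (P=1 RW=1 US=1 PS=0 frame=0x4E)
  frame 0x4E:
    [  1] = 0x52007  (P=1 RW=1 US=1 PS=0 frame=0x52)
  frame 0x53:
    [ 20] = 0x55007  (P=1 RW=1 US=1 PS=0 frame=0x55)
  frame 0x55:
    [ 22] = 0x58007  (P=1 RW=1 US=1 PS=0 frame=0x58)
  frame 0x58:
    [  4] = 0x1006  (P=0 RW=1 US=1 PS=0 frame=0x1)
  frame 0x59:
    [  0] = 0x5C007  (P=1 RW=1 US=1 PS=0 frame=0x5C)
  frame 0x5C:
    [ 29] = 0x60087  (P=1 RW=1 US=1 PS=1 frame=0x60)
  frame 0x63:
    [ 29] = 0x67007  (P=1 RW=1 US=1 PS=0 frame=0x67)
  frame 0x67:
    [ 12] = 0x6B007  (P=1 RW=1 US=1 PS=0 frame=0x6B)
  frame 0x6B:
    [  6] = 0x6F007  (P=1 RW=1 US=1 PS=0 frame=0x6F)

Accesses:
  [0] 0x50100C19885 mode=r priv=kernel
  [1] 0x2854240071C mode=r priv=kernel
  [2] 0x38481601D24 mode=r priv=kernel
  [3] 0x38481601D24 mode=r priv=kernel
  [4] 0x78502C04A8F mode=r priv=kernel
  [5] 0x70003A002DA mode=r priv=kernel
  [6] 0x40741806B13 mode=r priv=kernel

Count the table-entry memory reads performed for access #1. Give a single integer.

Walk each access:
#0 VA=0x50100C19885 (r,kernel):
  L0: frame=0x39 idx=10 entry=0x3A007 [P=1 RW=1 US=1 PS=0]
  L1: frame=0x3A idx=4 entry=0x3D007 [P=1 RW=1 US=1 PS=0]
  L2: frame=0x3D idx=6 entry=0x3E007 [P=1 RW=1 US=1 PS=0]
  L3: frame=0x3E idx=25 entry=0x3F007 [P=1 RW=1 US=1 PS=0]
  → PA=0x3F885  (4 entries read)
#1 VA=0x2854240071C (r,kernel):
  L0: frame=0x39 idx=5 entry=0x40007 [P=1 RW=1 US=1 PS=0]
  L1: frame=0x40 idx=21 entry=0x43007 [P=1 RW=1 US=1 PS=0]
  L2: frame=0x43 idx=18 entry=0x46087 [P=1 RW=1 US=1 PS=1]
  → PA=0x4671C (huge @L2)  (3 entries read)
#2 VA=0x38481601D24 (r,kernel):
  L0: frame=0x39 idx=7 entry=0x47007 [P=1 RW=1 US=1 PS=0]
  L1: frame=0x47 idx=18 entry=0x4A007 [P=1 RW=1 US=1 PS=0]
  L2: frame=0x4A idx=11 entry=0x4E007 [P=1 RW=1 US=1 PS=0]
  L3: frame=0x4E idx=1 entry=0x52007 [P=1 RW=1 US=1 PS=0]
  → PA=0x52D24  (4 entries read)
#3 VA=0x38481601D24 (r,kernel):
  TLB hit vpn=0x38481601 → PA=0x52D24
#4 VA=0x78502C04A8F (r,kernel):
  L0: frame=0x39 idx=15 entry=0x53007 [P=1 RW=1 US=1 PS=0]
  L1: frame=0x53 idx=20 entry=0x55007 [P=1 RW=1 US=1 PS=0]
  L2: frame=0x55 idx=22 entry=0x58007 [P=1 RW=1 US=1 PS=0]
  L3: frame=0x58 idx=4 entry=0x1006 [P=0 RW=1 US=1 PS=0]
  ✗ PAGE_NOT_PRESENT  [4 reads]
#5 VA=0x70003A002DA (r,kernel):
  L0: frame=0x39 idx=14 entry=0x59007 [P=1 RW=1 US=1 PS=0]
  L1: frame=0x59 idx=0 entry=0x5C007 [P=1 RW=1 US=1 PS=0]
  L2: frame=0x5C idx=29 entry=0x60087 [P=1 RW=1 US=1 PS=1]
  → PA=0x602DA (huge @L2)  (3 entries read)
#6 VA=0x40741806B13 (r,kernel):
  L0: frame=0x39 idx=8 entry=0x63007 [P=1 RW=1 US=1 PS=0]
  L1: frame=0x63 idx=29 entry=0x67007 [P=1 RW=1 US=1 PS=0]
  L2: frame=0x67 idx=12 entry=0x6B007 [P=1 RW=1 US=1 PS=0]
  L3: frame=0x6B idx=6 entry=0x6F007 [P=1 RW=1 US=1 PS=0]
  → PA=0x6FB13  (4 entries read)

Entries read for #1: 3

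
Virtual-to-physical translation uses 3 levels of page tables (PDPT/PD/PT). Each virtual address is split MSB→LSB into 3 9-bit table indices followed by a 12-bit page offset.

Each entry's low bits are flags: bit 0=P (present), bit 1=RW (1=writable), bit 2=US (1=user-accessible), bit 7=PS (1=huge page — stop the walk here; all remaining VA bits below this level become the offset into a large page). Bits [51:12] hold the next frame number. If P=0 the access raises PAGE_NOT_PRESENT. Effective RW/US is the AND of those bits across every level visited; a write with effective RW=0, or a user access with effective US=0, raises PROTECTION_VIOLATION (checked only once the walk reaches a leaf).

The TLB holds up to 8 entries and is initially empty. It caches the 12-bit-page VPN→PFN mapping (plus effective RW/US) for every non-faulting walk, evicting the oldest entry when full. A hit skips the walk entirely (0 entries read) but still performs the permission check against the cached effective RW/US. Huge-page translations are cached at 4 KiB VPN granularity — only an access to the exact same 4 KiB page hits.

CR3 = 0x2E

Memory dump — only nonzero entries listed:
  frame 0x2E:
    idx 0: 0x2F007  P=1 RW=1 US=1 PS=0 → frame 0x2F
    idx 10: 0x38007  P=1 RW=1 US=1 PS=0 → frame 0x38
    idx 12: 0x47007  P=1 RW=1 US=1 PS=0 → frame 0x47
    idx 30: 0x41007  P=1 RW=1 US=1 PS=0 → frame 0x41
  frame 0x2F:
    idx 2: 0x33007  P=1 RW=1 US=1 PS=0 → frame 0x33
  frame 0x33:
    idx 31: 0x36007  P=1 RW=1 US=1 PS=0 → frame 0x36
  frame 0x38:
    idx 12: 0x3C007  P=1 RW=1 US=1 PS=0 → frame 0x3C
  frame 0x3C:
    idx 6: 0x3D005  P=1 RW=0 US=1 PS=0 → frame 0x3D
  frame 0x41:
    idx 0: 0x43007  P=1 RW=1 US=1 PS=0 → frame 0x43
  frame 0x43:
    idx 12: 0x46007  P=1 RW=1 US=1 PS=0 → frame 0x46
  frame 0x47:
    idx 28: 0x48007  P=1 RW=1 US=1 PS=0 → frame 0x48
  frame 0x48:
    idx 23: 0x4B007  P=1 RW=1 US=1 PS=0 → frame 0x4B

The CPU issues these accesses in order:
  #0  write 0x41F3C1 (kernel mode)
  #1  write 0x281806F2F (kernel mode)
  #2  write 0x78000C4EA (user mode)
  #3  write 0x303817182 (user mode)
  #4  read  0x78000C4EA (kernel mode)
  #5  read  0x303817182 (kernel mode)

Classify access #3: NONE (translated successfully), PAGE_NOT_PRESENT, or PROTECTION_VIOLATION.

Walk each access:
#0 VA=0x41F3C1 (w,kernel):
  [0] read 0x2E idx=0: raw=0x2F007 flags P=1 W=1 U=1 S=0
  [1] read 0x2F idx=2: raw=0x33007 flags P=1 W=1 U=1 S=0
  [2] read 0x33 idx=31: raw=0x36007 flags P=1 W=1 U=1 S=0
  ✓ 0x363C1  — 3 lookups
#1 VA=0x281806F2F (w,kernel):
  [0] read 0x2E idx=10: raw=0x38007 flags P=1 W=1 U=1 S=0
  [1] read 0x38 idx=12: raw=0x3C007 flags P=1 W=1 U=1 S=0
  [2] read 0x3C idx=6: raw=0x3D005 flags P=1 W=0 U=1 S=0
  → PROTECTION_VIOLATION  (3 entries read)
#2 VA=0x78000C4EA (w,user):
  [0] read 0x2E idx=30: raw=0x41007 flags P=1 W=1 U=1 S=0
  [1] read 0x41 idx=0: raw=0x43007 flags P=1 W=1 U=1 S=0
  [2] read 0x43 idx=12: raw=0x46007 flags P=1 W=1 U=1 S=0
  ✓ 0x464EA  — 3 lookups
#3 VA=0x303817182 (w,user):
  [0] read 0x2E idx=12: raw=0x47007 flags P=1 W=1 U=1 S=0
  [1] read 0x47 idx=28: raw=0x48007 flags P=1 W=1 U=1 S=0
  [2] read 0x48 idx=23: raw=0x4B007 flags P=1 W=1 U=1 S=0
  ✓ 0x4B182  — 3 lookups
#4 VA=0x78000C4EA (r,kernel):
  TLB hit vpn=0x78000C → PA=0x464EA
#5 VA=0x303817182 (r,kernel):
  TLB hit vpn=0x303817 → PA=0x4B182

Access #3 fault: NONE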